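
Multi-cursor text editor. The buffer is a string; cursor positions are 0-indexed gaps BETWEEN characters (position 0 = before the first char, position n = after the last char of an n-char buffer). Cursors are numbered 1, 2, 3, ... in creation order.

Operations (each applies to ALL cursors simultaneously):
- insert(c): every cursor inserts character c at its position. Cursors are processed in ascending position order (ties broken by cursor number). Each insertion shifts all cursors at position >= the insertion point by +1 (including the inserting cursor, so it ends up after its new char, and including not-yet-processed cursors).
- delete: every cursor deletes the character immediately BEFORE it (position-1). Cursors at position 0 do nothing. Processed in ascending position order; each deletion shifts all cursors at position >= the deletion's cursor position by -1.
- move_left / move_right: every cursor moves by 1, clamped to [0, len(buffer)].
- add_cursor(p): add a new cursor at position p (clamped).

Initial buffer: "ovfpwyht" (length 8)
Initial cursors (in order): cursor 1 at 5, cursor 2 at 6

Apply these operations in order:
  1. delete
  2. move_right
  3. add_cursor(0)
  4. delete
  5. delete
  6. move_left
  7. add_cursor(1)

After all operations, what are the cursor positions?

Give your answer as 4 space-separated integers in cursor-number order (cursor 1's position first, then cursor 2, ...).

After op 1 (delete): buffer="ovfpht" (len 6), cursors c1@4 c2@4, authorship ......
After op 2 (move_right): buffer="ovfpht" (len 6), cursors c1@5 c2@5, authorship ......
After op 3 (add_cursor(0)): buffer="ovfpht" (len 6), cursors c3@0 c1@5 c2@5, authorship ......
After op 4 (delete): buffer="ovft" (len 4), cursors c3@0 c1@3 c2@3, authorship ....
After op 5 (delete): buffer="ot" (len 2), cursors c3@0 c1@1 c2@1, authorship ..
After op 6 (move_left): buffer="ot" (len 2), cursors c1@0 c2@0 c3@0, authorship ..
After op 7 (add_cursor(1)): buffer="ot" (len 2), cursors c1@0 c2@0 c3@0 c4@1, authorship ..

Answer: 0 0 0 1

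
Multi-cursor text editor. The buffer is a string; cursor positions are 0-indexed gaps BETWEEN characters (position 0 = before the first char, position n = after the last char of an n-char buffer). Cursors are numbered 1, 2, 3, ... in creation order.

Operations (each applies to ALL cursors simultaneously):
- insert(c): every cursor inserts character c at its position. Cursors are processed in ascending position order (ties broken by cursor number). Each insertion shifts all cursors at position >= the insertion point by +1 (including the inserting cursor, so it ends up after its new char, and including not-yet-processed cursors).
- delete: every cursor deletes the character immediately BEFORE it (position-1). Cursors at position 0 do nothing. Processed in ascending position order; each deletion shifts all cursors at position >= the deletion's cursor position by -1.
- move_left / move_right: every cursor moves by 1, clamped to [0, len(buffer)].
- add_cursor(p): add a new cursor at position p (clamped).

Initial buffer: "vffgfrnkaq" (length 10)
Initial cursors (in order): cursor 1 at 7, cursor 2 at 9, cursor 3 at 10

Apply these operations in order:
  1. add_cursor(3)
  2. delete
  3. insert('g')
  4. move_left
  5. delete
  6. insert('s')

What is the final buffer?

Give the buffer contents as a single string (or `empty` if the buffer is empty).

After op 1 (add_cursor(3)): buffer="vffgfrnkaq" (len 10), cursors c4@3 c1@7 c2@9 c3@10, authorship ..........
After op 2 (delete): buffer="vfgfrk" (len 6), cursors c4@2 c1@5 c2@6 c3@6, authorship ......
After op 3 (insert('g')): buffer="vfggfrgkgg" (len 10), cursors c4@3 c1@7 c2@10 c3@10, authorship ..4...1.23
After op 4 (move_left): buffer="vfggfrgkgg" (len 10), cursors c4@2 c1@6 c2@9 c3@9, authorship ..4...1.23
After op 5 (delete): buffer="vggfgg" (len 6), cursors c4@1 c1@4 c2@5 c3@5, authorship .4..13
After op 6 (insert('s')): buffer="vsggfsgssg" (len 10), cursors c4@2 c1@6 c2@9 c3@9, authorship .44..11233

Answer: vsggfsgssg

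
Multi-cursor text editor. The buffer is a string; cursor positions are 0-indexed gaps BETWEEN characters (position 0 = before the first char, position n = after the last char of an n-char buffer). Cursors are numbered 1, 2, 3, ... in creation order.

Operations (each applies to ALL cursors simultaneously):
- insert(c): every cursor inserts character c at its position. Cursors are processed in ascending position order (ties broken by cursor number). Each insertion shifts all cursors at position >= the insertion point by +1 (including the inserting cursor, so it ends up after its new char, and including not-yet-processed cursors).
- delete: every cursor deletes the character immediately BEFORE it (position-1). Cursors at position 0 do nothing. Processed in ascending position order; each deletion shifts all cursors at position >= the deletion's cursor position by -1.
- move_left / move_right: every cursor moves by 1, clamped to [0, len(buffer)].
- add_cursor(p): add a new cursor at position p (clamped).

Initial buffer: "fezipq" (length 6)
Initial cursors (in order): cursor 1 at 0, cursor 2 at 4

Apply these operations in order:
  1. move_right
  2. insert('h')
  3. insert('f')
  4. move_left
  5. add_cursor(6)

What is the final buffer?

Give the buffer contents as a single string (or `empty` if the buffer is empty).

After op 1 (move_right): buffer="fezipq" (len 6), cursors c1@1 c2@5, authorship ......
After op 2 (insert('h')): buffer="fheziphq" (len 8), cursors c1@2 c2@7, authorship .1....2.
After op 3 (insert('f')): buffer="fhfeziphfq" (len 10), cursors c1@3 c2@9, authorship .11....22.
After op 4 (move_left): buffer="fhfeziphfq" (len 10), cursors c1@2 c2@8, authorship .11....22.
After op 5 (add_cursor(6)): buffer="fhfeziphfq" (len 10), cursors c1@2 c3@6 c2@8, authorship .11....22.

Answer: fhfeziphfq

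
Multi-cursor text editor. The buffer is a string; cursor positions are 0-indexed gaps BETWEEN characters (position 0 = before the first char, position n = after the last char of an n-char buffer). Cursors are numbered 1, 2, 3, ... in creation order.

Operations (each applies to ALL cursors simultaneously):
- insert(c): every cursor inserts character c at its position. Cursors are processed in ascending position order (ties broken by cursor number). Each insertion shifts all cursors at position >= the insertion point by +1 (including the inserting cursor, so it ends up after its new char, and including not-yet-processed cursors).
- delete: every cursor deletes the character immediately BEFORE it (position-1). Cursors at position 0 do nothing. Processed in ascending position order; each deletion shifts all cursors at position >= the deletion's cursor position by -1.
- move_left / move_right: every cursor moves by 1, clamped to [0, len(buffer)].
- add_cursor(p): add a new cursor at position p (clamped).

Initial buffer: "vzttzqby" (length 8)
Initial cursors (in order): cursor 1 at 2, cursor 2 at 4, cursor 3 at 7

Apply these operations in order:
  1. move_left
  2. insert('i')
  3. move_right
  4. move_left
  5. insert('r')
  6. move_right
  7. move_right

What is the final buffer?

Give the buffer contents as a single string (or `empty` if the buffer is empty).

After op 1 (move_left): buffer="vzttzqby" (len 8), cursors c1@1 c2@3 c3@6, authorship ........
After op 2 (insert('i')): buffer="viztitzqiby" (len 11), cursors c1@2 c2@5 c3@9, authorship .1..2...3..
After op 3 (move_right): buffer="viztitzqiby" (len 11), cursors c1@3 c2@6 c3@10, authorship .1..2...3..
After op 4 (move_left): buffer="viztitzqiby" (len 11), cursors c1@2 c2@5 c3@9, authorship .1..2...3..
After op 5 (insert('r')): buffer="virztirtzqirby" (len 14), cursors c1@3 c2@7 c3@12, authorship .11..22...33..
After op 6 (move_right): buffer="virztirtzqirby" (len 14), cursors c1@4 c2@8 c3@13, authorship .11..22...33..
After op 7 (move_right): buffer="virztirtzqirby" (len 14), cursors c1@5 c2@9 c3@14, authorship .11..22...33..

Answer: virztirtzqirby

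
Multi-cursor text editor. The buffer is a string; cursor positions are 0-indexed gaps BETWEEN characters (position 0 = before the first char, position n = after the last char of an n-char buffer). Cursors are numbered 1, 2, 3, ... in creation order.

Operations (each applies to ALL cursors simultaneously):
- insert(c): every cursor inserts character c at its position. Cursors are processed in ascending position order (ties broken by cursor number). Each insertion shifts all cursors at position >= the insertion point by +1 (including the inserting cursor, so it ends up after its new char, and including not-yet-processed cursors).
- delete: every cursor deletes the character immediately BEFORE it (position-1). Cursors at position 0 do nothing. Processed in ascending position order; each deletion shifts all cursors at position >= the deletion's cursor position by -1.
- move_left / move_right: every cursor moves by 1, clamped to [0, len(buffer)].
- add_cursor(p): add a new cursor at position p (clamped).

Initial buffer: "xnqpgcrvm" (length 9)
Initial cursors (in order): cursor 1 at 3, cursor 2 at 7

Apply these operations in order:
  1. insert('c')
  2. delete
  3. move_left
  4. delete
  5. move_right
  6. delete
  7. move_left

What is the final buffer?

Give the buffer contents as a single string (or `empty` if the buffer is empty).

Answer: xpgvm

Derivation:
After op 1 (insert('c')): buffer="xnqcpgcrcvm" (len 11), cursors c1@4 c2@9, authorship ...1....2..
After op 2 (delete): buffer="xnqpgcrvm" (len 9), cursors c1@3 c2@7, authorship .........
After op 3 (move_left): buffer="xnqpgcrvm" (len 9), cursors c1@2 c2@6, authorship .........
After op 4 (delete): buffer="xqpgrvm" (len 7), cursors c1@1 c2@4, authorship .......
After op 5 (move_right): buffer="xqpgrvm" (len 7), cursors c1@2 c2@5, authorship .......
After op 6 (delete): buffer="xpgvm" (len 5), cursors c1@1 c2@3, authorship .....
After op 7 (move_left): buffer="xpgvm" (len 5), cursors c1@0 c2@2, authorship .....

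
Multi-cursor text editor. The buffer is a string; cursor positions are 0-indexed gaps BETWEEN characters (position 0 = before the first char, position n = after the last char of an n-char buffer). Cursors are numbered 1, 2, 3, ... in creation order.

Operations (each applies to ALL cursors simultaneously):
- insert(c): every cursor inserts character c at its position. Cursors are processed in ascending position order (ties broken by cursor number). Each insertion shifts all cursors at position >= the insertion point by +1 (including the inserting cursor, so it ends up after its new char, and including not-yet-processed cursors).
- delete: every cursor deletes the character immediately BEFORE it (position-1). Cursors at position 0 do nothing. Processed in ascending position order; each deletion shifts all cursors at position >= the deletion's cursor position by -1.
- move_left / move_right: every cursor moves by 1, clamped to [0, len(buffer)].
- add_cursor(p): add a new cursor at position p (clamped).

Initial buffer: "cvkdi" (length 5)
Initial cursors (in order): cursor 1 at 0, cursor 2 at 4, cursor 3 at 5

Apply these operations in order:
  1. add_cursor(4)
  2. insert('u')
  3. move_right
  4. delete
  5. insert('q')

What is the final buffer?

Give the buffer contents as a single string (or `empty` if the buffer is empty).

Answer: uqvkduqqq

Derivation:
After op 1 (add_cursor(4)): buffer="cvkdi" (len 5), cursors c1@0 c2@4 c4@4 c3@5, authorship .....
After op 2 (insert('u')): buffer="ucvkduuiu" (len 9), cursors c1@1 c2@7 c4@7 c3@9, authorship 1....24.3
After op 3 (move_right): buffer="ucvkduuiu" (len 9), cursors c1@2 c2@8 c4@8 c3@9, authorship 1....24.3
After op 4 (delete): buffer="uvkdu" (len 5), cursors c1@1 c2@5 c3@5 c4@5, authorship 1...2
After op 5 (insert('q')): buffer="uqvkduqqq" (len 9), cursors c1@2 c2@9 c3@9 c4@9, authorship 11...2234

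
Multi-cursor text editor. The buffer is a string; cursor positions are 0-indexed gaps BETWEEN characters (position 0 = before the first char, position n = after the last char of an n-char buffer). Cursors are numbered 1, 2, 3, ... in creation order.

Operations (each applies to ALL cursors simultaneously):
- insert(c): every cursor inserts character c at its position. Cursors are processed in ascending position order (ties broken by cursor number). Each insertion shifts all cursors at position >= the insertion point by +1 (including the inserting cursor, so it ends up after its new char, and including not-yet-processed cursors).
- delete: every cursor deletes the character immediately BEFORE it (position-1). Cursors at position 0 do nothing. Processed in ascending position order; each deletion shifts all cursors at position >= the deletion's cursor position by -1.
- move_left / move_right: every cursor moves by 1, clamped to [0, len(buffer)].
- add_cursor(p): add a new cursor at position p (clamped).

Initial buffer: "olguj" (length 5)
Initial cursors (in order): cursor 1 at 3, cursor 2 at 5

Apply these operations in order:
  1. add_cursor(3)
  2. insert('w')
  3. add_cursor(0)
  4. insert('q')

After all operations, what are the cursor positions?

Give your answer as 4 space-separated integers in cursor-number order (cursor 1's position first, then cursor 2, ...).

Answer: 8 12 8 1

Derivation:
After op 1 (add_cursor(3)): buffer="olguj" (len 5), cursors c1@3 c3@3 c2@5, authorship .....
After op 2 (insert('w')): buffer="olgwwujw" (len 8), cursors c1@5 c3@5 c2@8, authorship ...13..2
After op 3 (add_cursor(0)): buffer="olgwwujw" (len 8), cursors c4@0 c1@5 c3@5 c2@8, authorship ...13..2
After op 4 (insert('q')): buffer="qolgwwqqujwq" (len 12), cursors c4@1 c1@8 c3@8 c2@12, authorship 4...1313..22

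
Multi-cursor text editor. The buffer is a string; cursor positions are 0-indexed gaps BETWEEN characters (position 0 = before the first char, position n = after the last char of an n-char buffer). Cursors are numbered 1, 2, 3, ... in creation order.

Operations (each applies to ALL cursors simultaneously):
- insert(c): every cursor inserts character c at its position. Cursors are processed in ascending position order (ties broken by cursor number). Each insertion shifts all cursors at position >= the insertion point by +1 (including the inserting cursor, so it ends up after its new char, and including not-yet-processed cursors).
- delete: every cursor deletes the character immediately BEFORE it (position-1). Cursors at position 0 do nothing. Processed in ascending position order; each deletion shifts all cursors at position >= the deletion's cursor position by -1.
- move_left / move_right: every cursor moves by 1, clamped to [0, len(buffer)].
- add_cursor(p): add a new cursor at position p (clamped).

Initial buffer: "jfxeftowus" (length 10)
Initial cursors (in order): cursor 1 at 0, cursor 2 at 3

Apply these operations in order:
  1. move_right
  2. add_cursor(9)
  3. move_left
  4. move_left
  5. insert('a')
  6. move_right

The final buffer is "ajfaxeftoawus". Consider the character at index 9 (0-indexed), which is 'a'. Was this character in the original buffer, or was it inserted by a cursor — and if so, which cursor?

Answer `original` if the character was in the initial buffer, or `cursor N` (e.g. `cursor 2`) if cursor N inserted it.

Answer: cursor 3

Derivation:
After op 1 (move_right): buffer="jfxeftowus" (len 10), cursors c1@1 c2@4, authorship ..........
After op 2 (add_cursor(9)): buffer="jfxeftowus" (len 10), cursors c1@1 c2@4 c3@9, authorship ..........
After op 3 (move_left): buffer="jfxeftowus" (len 10), cursors c1@0 c2@3 c3@8, authorship ..........
After op 4 (move_left): buffer="jfxeftowus" (len 10), cursors c1@0 c2@2 c3@7, authorship ..........
After op 5 (insert('a')): buffer="ajfaxeftoawus" (len 13), cursors c1@1 c2@4 c3@10, authorship 1..2.....3...
After op 6 (move_right): buffer="ajfaxeftoawus" (len 13), cursors c1@2 c2@5 c3@11, authorship 1..2.....3...
Authorship (.=original, N=cursor N): 1 . . 2 . . . . . 3 . . .
Index 9: author = 3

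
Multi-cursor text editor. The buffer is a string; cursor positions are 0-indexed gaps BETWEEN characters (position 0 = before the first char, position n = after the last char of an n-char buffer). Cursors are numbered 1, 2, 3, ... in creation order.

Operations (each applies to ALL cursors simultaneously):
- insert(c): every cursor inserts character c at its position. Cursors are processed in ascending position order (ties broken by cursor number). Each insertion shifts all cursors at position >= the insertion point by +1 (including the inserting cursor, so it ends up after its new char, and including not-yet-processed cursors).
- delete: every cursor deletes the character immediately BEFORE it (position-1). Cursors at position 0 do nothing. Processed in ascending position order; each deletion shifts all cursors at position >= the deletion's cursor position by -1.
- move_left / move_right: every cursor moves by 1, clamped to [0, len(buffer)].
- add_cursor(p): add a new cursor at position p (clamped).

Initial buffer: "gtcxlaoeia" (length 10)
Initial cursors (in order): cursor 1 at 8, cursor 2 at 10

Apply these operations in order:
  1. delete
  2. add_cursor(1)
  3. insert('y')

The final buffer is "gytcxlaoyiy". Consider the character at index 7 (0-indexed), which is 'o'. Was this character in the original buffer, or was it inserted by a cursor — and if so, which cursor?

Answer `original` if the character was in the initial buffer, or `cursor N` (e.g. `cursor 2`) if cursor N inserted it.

After op 1 (delete): buffer="gtcxlaoi" (len 8), cursors c1@7 c2@8, authorship ........
After op 2 (add_cursor(1)): buffer="gtcxlaoi" (len 8), cursors c3@1 c1@7 c2@8, authorship ........
After op 3 (insert('y')): buffer="gytcxlaoyiy" (len 11), cursors c3@2 c1@9 c2@11, authorship .3......1.2
Authorship (.=original, N=cursor N): . 3 . . . . . . 1 . 2
Index 7: author = original

Answer: original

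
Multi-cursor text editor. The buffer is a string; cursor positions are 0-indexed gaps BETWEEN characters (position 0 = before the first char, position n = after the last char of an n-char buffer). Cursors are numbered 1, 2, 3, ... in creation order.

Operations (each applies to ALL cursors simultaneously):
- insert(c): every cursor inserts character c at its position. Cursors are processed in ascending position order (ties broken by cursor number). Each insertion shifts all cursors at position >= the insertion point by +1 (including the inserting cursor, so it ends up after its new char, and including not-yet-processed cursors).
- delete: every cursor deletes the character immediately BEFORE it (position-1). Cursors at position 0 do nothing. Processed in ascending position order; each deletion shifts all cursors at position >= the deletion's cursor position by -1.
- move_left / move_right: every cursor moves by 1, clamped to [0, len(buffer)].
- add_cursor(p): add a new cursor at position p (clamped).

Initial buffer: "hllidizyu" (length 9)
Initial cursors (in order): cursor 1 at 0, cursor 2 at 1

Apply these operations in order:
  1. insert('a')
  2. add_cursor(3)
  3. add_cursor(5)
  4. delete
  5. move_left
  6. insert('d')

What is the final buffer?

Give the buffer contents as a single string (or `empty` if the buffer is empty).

After op 1 (insert('a')): buffer="ahallidizyu" (len 11), cursors c1@1 c2@3, authorship 1.2........
After op 2 (add_cursor(3)): buffer="ahallidizyu" (len 11), cursors c1@1 c2@3 c3@3, authorship 1.2........
After op 3 (add_cursor(5)): buffer="ahallidizyu" (len 11), cursors c1@1 c2@3 c3@3 c4@5, authorship 1.2........
After op 4 (delete): buffer="lidizyu" (len 7), cursors c1@0 c2@0 c3@0 c4@1, authorship .......
After op 5 (move_left): buffer="lidizyu" (len 7), cursors c1@0 c2@0 c3@0 c4@0, authorship .......
After op 6 (insert('d')): buffer="ddddlidizyu" (len 11), cursors c1@4 c2@4 c3@4 c4@4, authorship 1234.......

Answer: ddddlidizyu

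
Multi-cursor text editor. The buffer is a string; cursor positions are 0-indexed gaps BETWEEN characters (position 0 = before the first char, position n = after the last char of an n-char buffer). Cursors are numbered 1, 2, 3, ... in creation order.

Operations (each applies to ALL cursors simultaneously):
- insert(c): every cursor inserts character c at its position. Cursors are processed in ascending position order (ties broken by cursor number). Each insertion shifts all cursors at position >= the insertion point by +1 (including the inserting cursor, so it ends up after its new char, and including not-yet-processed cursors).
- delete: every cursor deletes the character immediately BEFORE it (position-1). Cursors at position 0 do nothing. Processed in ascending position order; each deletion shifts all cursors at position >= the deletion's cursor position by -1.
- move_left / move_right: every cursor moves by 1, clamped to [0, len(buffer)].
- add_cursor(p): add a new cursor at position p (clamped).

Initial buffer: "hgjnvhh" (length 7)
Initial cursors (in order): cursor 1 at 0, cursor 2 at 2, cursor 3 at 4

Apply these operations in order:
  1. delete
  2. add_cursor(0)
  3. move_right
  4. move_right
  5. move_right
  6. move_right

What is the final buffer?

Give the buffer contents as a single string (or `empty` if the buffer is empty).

Answer: hjvhh

Derivation:
After op 1 (delete): buffer="hjvhh" (len 5), cursors c1@0 c2@1 c3@2, authorship .....
After op 2 (add_cursor(0)): buffer="hjvhh" (len 5), cursors c1@0 c4@0 c2@1 c3@2, authorship .....
After op 3 (move_right): buffer="hjvhh" (len 5), cursors c1@1 c4@1 c2@2 c3@3, authorship .....
After op 4 (move_right): buffer="hjvhh" (len 5), cursors c1@2 c4@2 c2@3 c3@4, authorship .....
After op 5 (move_right): buffer="hjvhh" (len 5), cursors c1@3 c4@3 c2@4 c3@5, authorship .....
After op 6 (move_right): buffer="hjvhh" (len 5), cursors c1@4 c4@4 c2@5 c3@5, authorship .....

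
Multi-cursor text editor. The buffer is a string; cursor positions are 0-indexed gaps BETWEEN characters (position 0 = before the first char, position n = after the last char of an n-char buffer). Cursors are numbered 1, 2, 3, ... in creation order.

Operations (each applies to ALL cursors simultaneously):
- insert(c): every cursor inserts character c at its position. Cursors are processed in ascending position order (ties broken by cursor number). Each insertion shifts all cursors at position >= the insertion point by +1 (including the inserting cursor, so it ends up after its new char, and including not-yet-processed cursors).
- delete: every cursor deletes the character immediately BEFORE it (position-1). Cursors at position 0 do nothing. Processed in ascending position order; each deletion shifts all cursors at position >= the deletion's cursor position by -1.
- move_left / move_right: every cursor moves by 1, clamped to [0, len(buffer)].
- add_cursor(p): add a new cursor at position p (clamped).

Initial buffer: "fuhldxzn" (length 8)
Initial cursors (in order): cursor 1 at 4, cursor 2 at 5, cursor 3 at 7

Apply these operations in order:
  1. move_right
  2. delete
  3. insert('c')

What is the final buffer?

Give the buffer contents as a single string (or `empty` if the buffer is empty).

Answer: fuhlcczc

Derivation:
After op 1 (move_right): buffer="fuhldxzn" (len 8), cursors c1@5 c2@6 c3@8, authorship ........
After op 2 (delete): buffer="fuhlz" (len 5), cursors c1@4 c2@4 c3@5, authorship .....
After op 3 (insert('c')): buffer="fuhlcczc" (len 8), cursors c1@6 c2@6 c3@8, authorship ....12.3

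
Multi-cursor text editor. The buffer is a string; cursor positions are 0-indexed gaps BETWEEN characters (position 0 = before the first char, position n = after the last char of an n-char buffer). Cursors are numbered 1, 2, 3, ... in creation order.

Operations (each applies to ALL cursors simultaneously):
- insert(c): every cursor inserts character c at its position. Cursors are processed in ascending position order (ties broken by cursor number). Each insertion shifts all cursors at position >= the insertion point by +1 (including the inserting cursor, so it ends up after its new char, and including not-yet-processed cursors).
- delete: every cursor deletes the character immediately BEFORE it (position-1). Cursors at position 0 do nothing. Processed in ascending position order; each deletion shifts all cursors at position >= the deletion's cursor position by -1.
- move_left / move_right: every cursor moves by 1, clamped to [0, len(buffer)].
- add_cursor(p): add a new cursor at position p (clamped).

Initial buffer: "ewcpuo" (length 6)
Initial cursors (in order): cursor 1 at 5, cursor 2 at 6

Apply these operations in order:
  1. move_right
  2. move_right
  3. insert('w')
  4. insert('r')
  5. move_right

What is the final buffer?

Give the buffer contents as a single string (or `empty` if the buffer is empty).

After op 1 (move_right): buffer="ewcpuo" (len 6), cursors c1@6 c2@6, authorship ......
After op 2 (move_right): buffer="ewcpuo" (len 6), cursors c1@6 c2@6, authorship ......
After op 3 (insert('w')): buffer="ewcpuoww" (len 8), cursors c1@8 c2@8, authorship ......12
After op 4 (insert('r')): buffer="ewcpuowwrr" (len 10), cursors c1@10 c2@10, authorship ......1212
After op 5 (move_right): buffer="ewcpuowwrr" (len 10), cursors c1@10 c2@10, authorship ......1212

Answer: ewcpuowwrr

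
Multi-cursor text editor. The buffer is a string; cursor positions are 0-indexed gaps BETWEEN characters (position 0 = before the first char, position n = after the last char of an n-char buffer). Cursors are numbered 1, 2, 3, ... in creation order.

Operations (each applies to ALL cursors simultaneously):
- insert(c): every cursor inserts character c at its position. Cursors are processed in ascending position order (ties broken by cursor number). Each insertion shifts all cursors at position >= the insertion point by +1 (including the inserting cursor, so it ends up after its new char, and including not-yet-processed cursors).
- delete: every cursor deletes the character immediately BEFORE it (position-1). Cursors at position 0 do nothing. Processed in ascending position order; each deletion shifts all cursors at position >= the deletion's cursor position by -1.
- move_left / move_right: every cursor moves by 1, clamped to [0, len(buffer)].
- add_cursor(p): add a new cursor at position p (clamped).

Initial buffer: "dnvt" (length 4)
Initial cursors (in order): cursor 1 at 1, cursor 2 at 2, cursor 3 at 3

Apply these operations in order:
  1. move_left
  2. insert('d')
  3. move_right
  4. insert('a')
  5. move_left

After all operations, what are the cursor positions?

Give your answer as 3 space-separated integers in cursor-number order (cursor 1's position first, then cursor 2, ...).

After op 1 (move_left): buffer="dnvt" (len 4), cursors c1@0 c2@1 c3@2, authorship ....
After op 2 (insert('d')): buffer="dddndvt" (len 7), cursors c1@1 c2@3 c3@5, authorship 1.2.3..
After op 3 (move_right): buffer="dddndvt" (len 7), cursors c1@2 c2@4 c3@6, authorship 1.2.3..
After op 4 (insert('a')): buffer="ddadnadvat" (len 10), cursors c1@3 c2@6 c3@9, authorship 1.12.23.3.
After op 5 (move_left): buffer="ddadnadvat" (len 10), cursors c1@2 c2@5 c3@8, authorship 1.12.23.3.

Answer: 2 5 8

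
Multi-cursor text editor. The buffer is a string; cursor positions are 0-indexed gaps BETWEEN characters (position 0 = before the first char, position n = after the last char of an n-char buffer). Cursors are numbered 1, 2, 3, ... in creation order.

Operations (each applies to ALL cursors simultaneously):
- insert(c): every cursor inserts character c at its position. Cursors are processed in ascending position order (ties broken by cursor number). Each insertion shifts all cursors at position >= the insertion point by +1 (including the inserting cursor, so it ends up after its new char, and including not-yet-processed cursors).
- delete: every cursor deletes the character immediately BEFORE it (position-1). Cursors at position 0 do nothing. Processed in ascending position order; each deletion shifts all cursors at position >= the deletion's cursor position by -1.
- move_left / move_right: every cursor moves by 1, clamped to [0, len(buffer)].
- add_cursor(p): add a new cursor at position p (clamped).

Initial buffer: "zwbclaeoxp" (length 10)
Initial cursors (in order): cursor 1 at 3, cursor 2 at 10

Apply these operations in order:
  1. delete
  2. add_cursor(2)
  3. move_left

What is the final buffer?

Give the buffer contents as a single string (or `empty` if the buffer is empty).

After op 1 (delete): buffer="zwclaeox" (len 8), cursors c1@2 c2@8, authorship ........
After op 2 (add_cursor(2)): buffer="zwclaeox" (len 8), cursors c1@2 c3@2 c2@8, authorship ........
After op 3 (move_left): buffer="zwclaeox" (len 8), cursors c1@1 c3@1 c2@7, authorship ........

Answer: zwclaeox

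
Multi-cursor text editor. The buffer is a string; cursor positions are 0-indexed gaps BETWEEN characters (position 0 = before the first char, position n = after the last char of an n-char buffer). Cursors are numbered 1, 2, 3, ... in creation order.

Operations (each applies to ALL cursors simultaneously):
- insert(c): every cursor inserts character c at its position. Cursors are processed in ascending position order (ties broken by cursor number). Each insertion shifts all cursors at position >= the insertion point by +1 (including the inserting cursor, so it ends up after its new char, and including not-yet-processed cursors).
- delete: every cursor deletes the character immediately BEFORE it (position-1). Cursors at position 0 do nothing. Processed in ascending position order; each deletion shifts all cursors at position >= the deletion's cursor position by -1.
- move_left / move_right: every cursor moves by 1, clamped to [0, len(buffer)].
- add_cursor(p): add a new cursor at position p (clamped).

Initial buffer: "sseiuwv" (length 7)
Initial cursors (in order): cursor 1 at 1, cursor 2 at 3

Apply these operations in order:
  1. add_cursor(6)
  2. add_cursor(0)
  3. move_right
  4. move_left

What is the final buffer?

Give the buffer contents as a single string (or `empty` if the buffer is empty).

After op 1 (add_cursor(6)): buffer="sseiuwv" (len 7), cursors c1@1 c2@3 c3@6, authorship .......
After op 2 (add_cursor(0)): buffer="sseiuwv" (len 7), cursors c4@0 c1@1 c2@3 c3@6, authorship .......
After op 3 (move_right): buffer="sseiuwv" (len 7), cursors c4@1 c1@2 c2@4 c3@7, authorship .......
After op 4 (move_left): buffer="sseiuwv" (len 7), cursors c4@0 c1@1 c2@3 c3@6, authorship .......

Answer: sseiuwv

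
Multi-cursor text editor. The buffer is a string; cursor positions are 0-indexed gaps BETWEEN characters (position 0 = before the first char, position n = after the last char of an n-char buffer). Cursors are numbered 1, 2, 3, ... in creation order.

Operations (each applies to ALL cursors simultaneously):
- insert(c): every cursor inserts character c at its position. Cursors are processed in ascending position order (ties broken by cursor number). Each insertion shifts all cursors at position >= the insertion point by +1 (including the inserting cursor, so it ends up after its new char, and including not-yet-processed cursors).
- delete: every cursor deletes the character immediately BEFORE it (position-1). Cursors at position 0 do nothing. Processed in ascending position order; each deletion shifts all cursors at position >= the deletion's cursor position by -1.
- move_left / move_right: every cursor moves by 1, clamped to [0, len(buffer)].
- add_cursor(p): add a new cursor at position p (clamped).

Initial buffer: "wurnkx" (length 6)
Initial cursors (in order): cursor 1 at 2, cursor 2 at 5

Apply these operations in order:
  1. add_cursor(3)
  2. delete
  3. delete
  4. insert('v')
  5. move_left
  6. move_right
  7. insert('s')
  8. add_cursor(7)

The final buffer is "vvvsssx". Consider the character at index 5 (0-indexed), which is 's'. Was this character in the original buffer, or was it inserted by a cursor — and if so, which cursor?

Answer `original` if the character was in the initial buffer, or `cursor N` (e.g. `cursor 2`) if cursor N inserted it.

Answer: cursor 3

Derivation:
After op 1 (add_cursor(3)): buffer="wurnkx" (len 6), cursors c1@2 c3@3 c2@5, authorship ......
After op 2 (delete): buffer="wnx" (len 3), cursors c1@1 c3@1 c2@2, authorship ...
After op 3 (delete): buffer="x" (len 1), cursors c1@0 c2@0 c3@0, authorship .
After op 4 (insert('v')): buffer="vvvx" (len 4), cursors c1@3 c2@3 c3@3, authorship 123.
After op 5 (move_left): buffer="vvvx" (len 4), cursors c1@2 c2@2 c3@2, authorship 123.
After op 6 (move_right): buffer="vvvx" (len 4), cursors c1@3 c2@3 c3@3, authorship 123.
After op 7 (insert('s')): buffer="vvvsssx" (len 7), cursors c1@6 c2@6 c3@6, authorship 123123.
After op 8 (add_cursor(7)): buffer="vvvsssx" (len 7), cursors c1@6 c2@6 c3@6 c4@7, authorship 123123.
Authorship (.=original, N=cursor N): 1 2 3 1 2 3 .
Index 5: author = 3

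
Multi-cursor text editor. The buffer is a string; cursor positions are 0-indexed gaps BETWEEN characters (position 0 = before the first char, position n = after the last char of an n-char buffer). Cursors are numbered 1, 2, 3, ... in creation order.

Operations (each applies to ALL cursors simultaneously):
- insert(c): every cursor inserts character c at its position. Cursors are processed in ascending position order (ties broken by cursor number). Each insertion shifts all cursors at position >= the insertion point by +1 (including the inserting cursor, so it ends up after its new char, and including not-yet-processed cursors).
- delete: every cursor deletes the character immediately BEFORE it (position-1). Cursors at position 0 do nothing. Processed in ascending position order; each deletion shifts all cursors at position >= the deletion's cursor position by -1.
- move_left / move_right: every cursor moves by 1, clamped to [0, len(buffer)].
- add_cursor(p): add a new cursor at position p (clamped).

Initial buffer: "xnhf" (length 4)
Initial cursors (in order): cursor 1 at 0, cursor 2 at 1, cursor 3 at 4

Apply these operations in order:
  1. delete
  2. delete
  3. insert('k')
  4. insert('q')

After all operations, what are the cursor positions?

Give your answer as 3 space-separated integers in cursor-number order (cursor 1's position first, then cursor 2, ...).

Answer: 4 4 7

Derivation:
After op 1 (delete): buffer="nh" (len 2), cursors c1@0 c2@0 c3@2, authorship ..
After op 2 (delete): buffer="n" (len 1), cursors c1@0 c2@0 c3@1, authorship .
After op 3 (insert('k')): buffer="kknk" (len 4), cursors c1@2 c2@2 c3@4, authorship 12.3
After op 4 (insert('q')): buffer="kkqqnkq" (len 7), cursors c1@4 c2@4 c3@7, authorship 1212.33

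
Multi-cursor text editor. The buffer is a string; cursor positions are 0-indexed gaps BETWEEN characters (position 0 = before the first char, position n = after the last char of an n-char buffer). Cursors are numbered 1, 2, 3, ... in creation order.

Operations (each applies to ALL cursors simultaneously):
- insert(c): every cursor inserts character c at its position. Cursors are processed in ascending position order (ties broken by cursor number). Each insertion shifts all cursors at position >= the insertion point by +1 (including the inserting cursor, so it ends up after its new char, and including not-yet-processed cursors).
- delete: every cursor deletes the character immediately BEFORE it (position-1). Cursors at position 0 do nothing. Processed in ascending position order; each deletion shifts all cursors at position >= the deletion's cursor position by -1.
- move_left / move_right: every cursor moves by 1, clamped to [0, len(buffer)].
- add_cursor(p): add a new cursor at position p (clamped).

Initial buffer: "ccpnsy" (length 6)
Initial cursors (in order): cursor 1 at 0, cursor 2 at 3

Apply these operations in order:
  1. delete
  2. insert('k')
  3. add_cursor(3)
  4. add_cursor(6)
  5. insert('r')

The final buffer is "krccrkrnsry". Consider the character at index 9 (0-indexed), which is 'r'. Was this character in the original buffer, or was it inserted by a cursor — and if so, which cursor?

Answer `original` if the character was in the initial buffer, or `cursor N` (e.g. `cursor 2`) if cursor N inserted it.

Answer: cursor 4

Derivation:
After op 1 (delete): buffer="ccnsy" (len 5), cursors c1@0 c2@2, authorship .....
After op 2 (insert('k')): buffer="kccknsy" (len 7), cursors c1@1 c2@4, authorship 1..2...
After op 3 (add_cursor(3)): buffer="kccknsy" (len 7), cursors c1@1 c3@3 c2@4, authorship 1..2...
After op 4 (add_cursor(6)): buffer="kccknsy" (len 7), cursors c1@1 c3@3 c2@4 c4@6, authorship 1..2...
After op 5 (insert('r')): buffer="krccrkrnsry" (len 11), cursors c1@2 c3@5 c2@7 c4@10, authorship 11..322..4.
Authorship (.=original, N=cursor N): 1 1 . . 3 2 2 . . 4 .
Index 9: author = 4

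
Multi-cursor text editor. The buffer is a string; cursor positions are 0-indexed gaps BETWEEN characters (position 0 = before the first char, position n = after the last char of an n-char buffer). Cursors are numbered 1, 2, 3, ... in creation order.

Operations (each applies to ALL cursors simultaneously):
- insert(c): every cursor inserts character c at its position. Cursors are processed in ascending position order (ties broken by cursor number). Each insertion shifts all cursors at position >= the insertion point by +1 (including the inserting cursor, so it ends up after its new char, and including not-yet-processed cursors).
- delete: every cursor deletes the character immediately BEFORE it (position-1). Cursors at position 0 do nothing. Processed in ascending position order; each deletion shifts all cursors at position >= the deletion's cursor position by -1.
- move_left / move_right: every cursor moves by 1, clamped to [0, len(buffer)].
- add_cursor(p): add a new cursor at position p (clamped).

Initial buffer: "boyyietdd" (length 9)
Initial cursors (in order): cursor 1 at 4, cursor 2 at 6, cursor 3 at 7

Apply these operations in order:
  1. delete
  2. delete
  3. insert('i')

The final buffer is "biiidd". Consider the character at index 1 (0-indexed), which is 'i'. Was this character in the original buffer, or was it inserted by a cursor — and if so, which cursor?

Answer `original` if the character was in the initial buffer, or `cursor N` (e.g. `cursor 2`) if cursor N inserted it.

After op 1 (delete): buffer="boyidd" (len 6), cursors c1@3 c2@4 c3@4, authorship ......
After op 2 (delete): buffer="bdd" (len 3), cursors c1@1 c2@1 c3@1, authorship ...
After op 3 (insert('i')): buffer="biiidd" (len 6), cursors c1@4 c2@4 c3@4, authorship .123..
Authorship (.=original, N=cursor N): . 1 2 3 . .
Index 1: author = 1

Answer: cursor 1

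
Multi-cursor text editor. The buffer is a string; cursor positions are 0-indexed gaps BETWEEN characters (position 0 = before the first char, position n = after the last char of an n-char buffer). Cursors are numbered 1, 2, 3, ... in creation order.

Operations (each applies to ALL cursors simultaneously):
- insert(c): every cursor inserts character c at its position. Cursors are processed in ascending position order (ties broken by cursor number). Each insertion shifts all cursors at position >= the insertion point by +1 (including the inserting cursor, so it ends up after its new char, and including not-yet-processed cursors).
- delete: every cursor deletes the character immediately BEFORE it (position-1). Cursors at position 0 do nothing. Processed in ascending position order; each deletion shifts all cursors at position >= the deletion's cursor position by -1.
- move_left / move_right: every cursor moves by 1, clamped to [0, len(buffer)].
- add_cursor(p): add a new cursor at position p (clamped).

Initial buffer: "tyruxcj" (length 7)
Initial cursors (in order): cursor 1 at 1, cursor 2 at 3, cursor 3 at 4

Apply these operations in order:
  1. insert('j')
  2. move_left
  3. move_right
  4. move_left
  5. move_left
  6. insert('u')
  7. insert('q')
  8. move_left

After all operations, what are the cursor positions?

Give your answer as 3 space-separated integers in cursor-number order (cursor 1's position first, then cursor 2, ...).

Answer: 1 6 10

Derivation:
After op 1 (insert('j')): buffer="tjyrjujxcj" (len 10), cursors c1@2 c2@5 c3@7, authorship .1..2.3...
After op 2 (move_left): buffer="tjyrjujxcj" (len 10), cursors c1@1 c2@4 c3@6, authorship .1..2.3...
After op 3 (move_right): buffer="tjyrjujxcj" (len 10), cursors c1@2 c2@5 c3@7, authorship .1..2.3...
After op 4 (move_left): buffer="tjyrjujxcj" (len 10), cursors c1@1 c2@4 c3@6, authorship .1..2.3...
After op 5 (move_left): buffer="tjyrjujxcj" (len 10), cursors c1@0 c2@3 c3@5, authorship .1..2.3...
After op 6 (insert('u')): buffer="utjyurjuujxcj" (len 13), cursors c1@1 c2@5 c3@8, authorship 1.1.2.23.3...
After op 7 (insert('q')): buffer="uqtjyuqrjuqujxcj" (len 16), cursors c1@2 c2@7 c3@11, authorship 11.1.22.233.3...
After op 8 (move_left): buffer="uqtjyuqrjuqujxcj" (len 16), cursors c1@1 c2@6 c3@10, authorship 11.1.22.233.3...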